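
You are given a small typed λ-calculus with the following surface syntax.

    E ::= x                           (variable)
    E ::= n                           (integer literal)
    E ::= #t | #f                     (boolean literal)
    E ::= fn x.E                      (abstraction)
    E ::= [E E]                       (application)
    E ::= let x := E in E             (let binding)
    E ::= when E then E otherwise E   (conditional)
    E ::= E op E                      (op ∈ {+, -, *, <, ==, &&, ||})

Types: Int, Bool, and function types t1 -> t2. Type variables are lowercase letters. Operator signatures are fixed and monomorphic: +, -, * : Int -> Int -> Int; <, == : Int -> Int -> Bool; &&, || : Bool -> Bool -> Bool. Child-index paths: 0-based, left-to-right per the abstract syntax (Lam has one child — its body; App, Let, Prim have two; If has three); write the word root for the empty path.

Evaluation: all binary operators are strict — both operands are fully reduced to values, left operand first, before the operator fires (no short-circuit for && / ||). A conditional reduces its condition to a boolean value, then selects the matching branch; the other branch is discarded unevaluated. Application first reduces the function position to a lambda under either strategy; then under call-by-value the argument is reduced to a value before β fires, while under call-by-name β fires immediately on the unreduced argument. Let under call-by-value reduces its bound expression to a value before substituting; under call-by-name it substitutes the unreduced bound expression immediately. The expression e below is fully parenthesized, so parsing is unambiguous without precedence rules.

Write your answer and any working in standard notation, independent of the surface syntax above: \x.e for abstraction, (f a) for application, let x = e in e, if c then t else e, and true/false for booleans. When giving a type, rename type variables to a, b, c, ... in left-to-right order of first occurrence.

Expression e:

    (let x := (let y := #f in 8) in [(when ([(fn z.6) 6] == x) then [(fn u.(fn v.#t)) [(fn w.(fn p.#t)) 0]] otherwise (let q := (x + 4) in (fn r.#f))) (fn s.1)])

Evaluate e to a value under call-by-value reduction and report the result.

Answer: false

Working:
step 0: (let x = (let y = false in 8) in ((if (((\z.6) 6) == x) then ((\u.(\v.true)) ((\w.(\p.true)) 0)) else (let q = (x + 4) in (\r.false))) (\s.1)))
step 1: [let@0] (let x = 8 in ((if (((\z.6) 6) == x) then ((\u.(\v.true)) ((\w.(\p.true)) 0)) else (let q = (x + 4) in (\r.false))) (\s.1)))
step 2: [let@root] ((if (((\z.6) 6) == 8) then ((\u.(\v.true)) ((\w.(\p.true)) 0)) else (let q = (8 + 4) in (\r.false))) (\s.1))
step 3: [beta@0.0.0] ((if (6 == 8) then ((\u.(\v.true)) ((\w.(\p.true)) 0)) else (let q = (8 + 4) in (\r.false))) (\s.1))
step 4: [delta@0.0] ((if false then ((\u.(\v.true)) ((\w.(\p.true)) 0)) else (let q = (8 + 4) in (\r.false))) (\s.1))
step 5: [if@0] ((let q = (8 + 4) in (\r.false)) (\s.1))
step 6: [delta@0.0] ((let q = 12 in (\r.false)) (\s.1))
step 7: [let@0] ((\r.false) (\s.1))
step 8: [beta@root] false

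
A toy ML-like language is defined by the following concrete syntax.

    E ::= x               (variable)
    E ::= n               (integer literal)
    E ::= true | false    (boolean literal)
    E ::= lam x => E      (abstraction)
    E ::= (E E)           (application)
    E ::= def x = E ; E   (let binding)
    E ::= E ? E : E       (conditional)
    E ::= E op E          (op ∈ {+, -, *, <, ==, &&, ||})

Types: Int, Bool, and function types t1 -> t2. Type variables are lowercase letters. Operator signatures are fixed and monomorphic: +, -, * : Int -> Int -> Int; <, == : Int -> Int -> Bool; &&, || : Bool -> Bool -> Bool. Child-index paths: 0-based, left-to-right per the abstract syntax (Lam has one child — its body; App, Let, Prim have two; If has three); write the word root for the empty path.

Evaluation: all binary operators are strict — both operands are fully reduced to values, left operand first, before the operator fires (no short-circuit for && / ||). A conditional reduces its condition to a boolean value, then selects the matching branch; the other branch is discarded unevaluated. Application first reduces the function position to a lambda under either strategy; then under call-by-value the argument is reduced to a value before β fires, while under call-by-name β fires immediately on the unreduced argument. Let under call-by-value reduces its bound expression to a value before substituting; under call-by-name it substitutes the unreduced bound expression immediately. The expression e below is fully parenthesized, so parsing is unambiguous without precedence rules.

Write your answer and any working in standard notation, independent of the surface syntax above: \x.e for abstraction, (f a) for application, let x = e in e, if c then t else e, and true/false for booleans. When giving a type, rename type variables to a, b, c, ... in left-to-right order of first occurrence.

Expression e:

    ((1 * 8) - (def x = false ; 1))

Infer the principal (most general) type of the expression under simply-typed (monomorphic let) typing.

Answer: Int

Trace:
  unify Int ~ Int
  unify Int ~ Int
  unify Int ~ Int
let x : Bool
  unify Int ~ Int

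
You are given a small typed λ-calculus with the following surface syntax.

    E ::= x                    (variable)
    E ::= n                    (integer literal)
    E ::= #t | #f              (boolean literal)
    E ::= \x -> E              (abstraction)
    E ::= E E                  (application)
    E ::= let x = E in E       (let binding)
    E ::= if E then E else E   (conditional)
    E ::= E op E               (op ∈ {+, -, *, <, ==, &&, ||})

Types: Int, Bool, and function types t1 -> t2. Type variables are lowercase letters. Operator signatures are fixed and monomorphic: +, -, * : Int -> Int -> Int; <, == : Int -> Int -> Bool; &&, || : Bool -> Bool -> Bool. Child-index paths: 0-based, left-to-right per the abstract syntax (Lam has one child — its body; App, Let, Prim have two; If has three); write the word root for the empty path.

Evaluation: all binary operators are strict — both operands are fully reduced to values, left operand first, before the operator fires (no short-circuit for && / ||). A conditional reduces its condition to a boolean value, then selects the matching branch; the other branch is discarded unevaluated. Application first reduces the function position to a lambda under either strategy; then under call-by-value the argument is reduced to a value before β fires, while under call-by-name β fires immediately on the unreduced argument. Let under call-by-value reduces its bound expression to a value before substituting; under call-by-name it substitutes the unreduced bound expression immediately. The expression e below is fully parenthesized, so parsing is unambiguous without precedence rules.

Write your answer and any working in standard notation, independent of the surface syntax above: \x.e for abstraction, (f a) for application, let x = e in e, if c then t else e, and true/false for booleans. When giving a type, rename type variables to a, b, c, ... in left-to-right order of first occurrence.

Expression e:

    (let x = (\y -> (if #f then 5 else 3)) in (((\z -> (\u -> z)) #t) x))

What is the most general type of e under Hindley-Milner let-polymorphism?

Trace:
  unify Bool ~ Bool
  unify Int ~ Int
\y._ : a -> Int
let x : forall. a -> Int
z : b
\u._ : c -> b
\z._ : b -> c -> b
  unify b -> c -> b ~ Bool -> d
  unify b ~ Bool
  unify c -> Bool ~ d
_ _ : c -> Bool
x : e -> Int
  unify c -> Bool ~ (e -> Int) -> f
  unify c ~ e -> Int
  unify Bool ~ f
_ _ : Bool

Answer: Bool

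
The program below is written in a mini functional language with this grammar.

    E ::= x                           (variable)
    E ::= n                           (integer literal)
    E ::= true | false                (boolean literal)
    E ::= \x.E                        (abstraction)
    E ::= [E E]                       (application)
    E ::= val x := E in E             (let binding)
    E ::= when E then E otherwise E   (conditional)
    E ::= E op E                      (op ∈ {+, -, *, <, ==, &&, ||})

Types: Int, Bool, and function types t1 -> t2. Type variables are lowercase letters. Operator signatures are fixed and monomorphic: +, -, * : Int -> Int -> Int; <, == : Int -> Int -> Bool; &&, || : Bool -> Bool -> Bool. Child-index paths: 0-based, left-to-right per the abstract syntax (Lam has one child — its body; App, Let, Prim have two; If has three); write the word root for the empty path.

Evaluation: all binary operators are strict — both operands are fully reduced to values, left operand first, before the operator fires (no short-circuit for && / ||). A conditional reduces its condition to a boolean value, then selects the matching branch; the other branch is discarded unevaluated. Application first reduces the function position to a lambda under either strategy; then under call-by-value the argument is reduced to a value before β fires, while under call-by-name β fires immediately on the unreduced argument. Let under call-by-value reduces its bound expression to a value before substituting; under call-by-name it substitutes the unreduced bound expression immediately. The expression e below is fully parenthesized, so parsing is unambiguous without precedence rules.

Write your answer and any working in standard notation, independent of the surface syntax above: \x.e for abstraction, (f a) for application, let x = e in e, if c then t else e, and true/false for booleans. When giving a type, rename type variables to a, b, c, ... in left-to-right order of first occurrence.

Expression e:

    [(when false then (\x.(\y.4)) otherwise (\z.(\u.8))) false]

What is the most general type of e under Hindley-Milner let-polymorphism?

Answer: a -> Int

Derivation:
  unify Bool ~ Bool
\y._ : b -> Int
\x._ : a -> b -> Int
\u._ : d -> Int
\z._ : c -> d -> Int
  unify a -> b -> Int ~ c -> d -> Int
  unify a ~ c
  unify b -> Int ~ d -> Int
  unify b ~ d
  unify Int ~ Int
  unify c -> d -> Int ~ Bool -> e
  unify c ~ Bool
  unify d -> Int ~ e
_ _ : d -> Int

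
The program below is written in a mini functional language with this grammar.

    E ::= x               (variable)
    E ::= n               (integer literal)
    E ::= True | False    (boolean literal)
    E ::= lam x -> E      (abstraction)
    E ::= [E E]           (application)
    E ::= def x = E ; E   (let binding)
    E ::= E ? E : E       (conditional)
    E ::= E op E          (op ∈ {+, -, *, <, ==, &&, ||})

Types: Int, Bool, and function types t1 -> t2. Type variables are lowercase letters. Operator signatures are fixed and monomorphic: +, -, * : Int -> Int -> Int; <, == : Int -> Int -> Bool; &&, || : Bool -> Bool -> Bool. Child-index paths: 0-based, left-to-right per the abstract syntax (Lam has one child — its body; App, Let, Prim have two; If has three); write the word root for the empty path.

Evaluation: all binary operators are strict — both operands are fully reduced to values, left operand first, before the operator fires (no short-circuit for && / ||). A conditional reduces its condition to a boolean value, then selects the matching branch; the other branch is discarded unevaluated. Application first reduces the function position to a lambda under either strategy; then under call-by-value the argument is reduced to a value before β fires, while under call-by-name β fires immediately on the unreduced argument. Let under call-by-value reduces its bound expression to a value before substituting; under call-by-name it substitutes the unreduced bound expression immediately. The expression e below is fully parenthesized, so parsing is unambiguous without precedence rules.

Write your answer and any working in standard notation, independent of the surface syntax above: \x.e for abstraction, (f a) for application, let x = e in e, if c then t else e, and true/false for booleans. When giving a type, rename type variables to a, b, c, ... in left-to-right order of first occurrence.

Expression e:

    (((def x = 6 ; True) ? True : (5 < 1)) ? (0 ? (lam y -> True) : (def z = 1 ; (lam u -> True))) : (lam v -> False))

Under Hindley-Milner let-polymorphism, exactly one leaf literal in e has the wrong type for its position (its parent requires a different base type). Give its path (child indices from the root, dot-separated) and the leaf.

Answer: 1.0 : 0

Working:
let x : Int
  unify Bool ~ Bool
  unify Int ~ Int
  unify Int ~ Int
  unify Bool ~ Bool
  unify Bool ~ Bool
  unify Int ~ Bool
  FAIL: mismatch Int ~ Bool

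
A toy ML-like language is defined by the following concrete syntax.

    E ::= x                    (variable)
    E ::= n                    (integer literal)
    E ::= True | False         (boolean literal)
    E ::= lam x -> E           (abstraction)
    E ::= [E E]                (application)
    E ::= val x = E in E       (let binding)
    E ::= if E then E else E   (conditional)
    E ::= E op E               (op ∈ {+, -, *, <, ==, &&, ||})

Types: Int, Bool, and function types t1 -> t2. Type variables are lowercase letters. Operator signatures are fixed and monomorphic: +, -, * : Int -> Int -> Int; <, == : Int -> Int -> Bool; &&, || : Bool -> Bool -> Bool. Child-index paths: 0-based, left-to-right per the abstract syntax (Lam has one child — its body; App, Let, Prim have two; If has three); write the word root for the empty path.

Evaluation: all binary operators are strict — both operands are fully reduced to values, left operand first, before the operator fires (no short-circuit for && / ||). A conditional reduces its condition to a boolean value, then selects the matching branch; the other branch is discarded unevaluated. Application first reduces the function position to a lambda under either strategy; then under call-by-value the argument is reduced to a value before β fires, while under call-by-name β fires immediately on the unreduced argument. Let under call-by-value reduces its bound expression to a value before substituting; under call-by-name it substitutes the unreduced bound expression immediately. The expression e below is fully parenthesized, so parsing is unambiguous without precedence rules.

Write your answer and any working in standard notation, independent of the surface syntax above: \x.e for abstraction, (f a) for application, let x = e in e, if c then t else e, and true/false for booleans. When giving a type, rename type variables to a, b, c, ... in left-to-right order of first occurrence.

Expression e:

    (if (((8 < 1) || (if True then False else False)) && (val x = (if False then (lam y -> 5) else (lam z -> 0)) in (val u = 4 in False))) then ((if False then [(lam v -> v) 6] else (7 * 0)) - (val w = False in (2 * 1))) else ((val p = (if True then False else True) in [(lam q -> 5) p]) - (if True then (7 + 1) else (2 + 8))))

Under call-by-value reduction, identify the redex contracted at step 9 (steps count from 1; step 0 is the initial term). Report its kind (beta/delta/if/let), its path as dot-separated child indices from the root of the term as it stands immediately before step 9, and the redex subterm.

Derivation:
step 0: (if (((8 < 1) || (if true then false else false)) && (let x = (if false then (\y.5) else (\z.0)) in (let u = 4 in false))) then ((if false then ((\v.v) 6) else (7 * 0)) - (let w = false in (2 * 1))) else ((let p = (if true then false else true) in ((\q.5) p)) - (if true then (7 + 1) else (2 + 8))))
step 1: [delta@0.0.0] (if ((false || (if true then false else false)) && (let x = (if false then (\y.5) else (\z.0)) in (let u = 4 in false))) then ((if false then ((\v.v) 6) else (7 * 0)) - (let w = false in (2 * 1))) else ((let p = (if true then false else true) in ((\q.5) p)) - (if true then (7 + 1) else (2 + 8))))
step 2: [if@0.0.1] (if ((false || false) && (let x = (if false then (\y.5) else (\z.0)) in (let u = 4 in false))) then ((if false then ((\v.v) 6) else (7 * 0)) - (let w = false in (2 * 1))) else ((let p = (if true then false else true) in ((\q.5) p)) - (if true then (7 + 1) else (2 + 8))))
step 3: [delta@0.0] (if (false && (let x = (if false then (\y.5) else (\z.0)) in (let u = 4 in false))) then ((if false then ((\v.v) 6) else (7 * 0)) - (let w = false in (2 * 1))) else ((let p = (if true then false else true) in ((\q.5) p)) - (if true then (7 + 1) else (2 + 8))))
step 4: [if@0.1.0] (if (false && (let x = (\z.0) in (let u = 4 in false))) then ((if false then ((\v.v) 6) else (7 * 0)) - (let w = false in (2 * 1))) else ((let p = (if true then false else true) in ((\q.5) p)) - (if true then (7 + 1) else (2 + 8))))
step 5: [let@0.1] (if (false && (let u = 4 in false)) then ((if false then ((\v.v) 6) else (7 * 0)) - (let w = false in (2 * 1))) else ((let p = (if true then false else true) in ((\q.5) p)) - (if true then (7 + 1) else (2 + 8))))
step 6: [let@0.1] (if (false && false) then ((if false then ((\v.v) 6) else (7 * 0)) - (let w = false in (2 * 1))) else ((let p = (if true then false else true) in ((\q.5) p)) - (if true then (7 + 1) else (2 + 8))))
step 7: [delta@0] (if false then ((if false then ((\v.v) 6) else (7 * 0)) - (let w = false in (2 * 1))) else ((let p = (if true then false else true) in ((\q.5) p)) - (if true then (7 + 1) else (2 + 8))))
step 8: [if@root] ((let p = (if true then false else true) in ((\q.5) p)) - (if true then (7 + 1) else (2 + 8)))
step 9: [if@0.0] ((let p = false in ((\q.5) p)) - (if true then (7 + 1) else (2 + 8)))

Answer: if at 0.0 : (if true then false else true)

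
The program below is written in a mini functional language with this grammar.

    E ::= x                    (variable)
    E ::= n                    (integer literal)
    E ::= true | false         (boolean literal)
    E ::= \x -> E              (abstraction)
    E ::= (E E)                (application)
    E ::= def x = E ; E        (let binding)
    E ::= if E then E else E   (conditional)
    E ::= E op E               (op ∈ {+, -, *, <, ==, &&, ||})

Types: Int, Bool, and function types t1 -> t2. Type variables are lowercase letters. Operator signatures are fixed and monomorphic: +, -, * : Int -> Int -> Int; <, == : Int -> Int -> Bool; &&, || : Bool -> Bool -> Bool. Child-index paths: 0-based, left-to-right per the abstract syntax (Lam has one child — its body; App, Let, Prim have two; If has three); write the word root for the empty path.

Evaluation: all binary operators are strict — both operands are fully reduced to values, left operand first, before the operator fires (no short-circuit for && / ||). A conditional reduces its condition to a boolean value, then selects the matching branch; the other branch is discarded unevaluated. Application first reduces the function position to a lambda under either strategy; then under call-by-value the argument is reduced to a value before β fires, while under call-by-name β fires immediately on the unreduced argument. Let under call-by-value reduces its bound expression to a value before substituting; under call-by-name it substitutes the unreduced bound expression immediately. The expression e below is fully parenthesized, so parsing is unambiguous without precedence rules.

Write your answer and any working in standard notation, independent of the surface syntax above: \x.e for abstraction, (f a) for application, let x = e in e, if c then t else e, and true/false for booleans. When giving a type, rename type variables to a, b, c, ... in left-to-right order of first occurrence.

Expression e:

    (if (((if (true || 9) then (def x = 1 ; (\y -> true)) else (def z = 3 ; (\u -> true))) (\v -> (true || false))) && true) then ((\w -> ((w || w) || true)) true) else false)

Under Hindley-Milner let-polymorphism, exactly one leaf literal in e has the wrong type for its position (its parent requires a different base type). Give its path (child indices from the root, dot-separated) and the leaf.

Answer: 0.0.0.0.1 : 9

Trace:
  unify Bool ~ Bool
  unify Int ~ Bool
  FAIL: mismatch Int ~ Bool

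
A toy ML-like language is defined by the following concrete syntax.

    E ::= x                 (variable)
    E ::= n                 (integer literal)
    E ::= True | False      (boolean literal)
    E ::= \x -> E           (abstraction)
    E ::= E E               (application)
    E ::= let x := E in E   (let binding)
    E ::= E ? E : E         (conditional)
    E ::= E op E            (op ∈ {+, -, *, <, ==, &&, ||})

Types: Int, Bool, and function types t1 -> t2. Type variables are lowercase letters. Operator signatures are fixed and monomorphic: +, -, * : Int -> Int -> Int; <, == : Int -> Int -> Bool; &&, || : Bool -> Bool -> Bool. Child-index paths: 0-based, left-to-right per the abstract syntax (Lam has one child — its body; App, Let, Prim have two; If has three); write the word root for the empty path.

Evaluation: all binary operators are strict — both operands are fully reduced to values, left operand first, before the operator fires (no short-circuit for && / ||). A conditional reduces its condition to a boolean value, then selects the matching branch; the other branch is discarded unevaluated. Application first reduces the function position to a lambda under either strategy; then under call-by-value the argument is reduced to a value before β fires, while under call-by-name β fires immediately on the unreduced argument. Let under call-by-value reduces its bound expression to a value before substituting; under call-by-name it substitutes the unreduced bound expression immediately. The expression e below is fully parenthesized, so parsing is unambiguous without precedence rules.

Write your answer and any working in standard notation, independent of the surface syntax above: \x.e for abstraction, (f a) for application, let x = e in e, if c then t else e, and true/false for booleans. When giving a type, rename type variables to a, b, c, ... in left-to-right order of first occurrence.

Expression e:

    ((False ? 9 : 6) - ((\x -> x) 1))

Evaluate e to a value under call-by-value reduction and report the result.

Answer: 5

Trace:
step 0: ((if false then 9 else 6) - ((\x.x) 1))
step 1: [if@0] (6 - ((\x.x) 1))
step 2: [beta@1] (6 - 1)
step 3: [delta@root] 5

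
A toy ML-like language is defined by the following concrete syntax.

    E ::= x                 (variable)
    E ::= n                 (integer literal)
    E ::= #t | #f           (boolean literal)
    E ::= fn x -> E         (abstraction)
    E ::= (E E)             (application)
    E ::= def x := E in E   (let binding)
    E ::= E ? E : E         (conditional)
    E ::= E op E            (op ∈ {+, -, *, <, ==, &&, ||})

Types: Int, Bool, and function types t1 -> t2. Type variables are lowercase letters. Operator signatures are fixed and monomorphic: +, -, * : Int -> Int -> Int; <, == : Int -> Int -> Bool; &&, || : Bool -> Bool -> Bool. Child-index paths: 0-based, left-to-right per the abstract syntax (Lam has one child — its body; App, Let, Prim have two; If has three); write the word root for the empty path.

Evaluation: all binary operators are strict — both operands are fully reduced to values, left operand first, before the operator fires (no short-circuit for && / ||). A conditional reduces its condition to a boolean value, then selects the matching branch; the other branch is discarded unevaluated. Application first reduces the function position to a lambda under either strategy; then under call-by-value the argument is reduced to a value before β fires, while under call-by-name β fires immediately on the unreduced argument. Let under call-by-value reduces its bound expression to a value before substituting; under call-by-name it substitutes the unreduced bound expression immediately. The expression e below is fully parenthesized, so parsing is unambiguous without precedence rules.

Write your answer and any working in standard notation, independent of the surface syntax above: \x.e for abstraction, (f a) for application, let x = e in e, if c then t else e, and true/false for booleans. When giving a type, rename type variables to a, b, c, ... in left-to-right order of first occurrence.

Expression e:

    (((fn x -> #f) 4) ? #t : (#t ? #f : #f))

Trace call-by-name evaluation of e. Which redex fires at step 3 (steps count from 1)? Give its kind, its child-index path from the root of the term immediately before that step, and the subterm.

Trace:
step 0: (if ((\x.false) 4) then true else (if true then false else false))
step 1: [beta@0] (if false then true else (if true then false else false))
step 2: [if@root] (if true then false else false)
step 3: [if@root] false

Answer: if at root : (if true then false else false)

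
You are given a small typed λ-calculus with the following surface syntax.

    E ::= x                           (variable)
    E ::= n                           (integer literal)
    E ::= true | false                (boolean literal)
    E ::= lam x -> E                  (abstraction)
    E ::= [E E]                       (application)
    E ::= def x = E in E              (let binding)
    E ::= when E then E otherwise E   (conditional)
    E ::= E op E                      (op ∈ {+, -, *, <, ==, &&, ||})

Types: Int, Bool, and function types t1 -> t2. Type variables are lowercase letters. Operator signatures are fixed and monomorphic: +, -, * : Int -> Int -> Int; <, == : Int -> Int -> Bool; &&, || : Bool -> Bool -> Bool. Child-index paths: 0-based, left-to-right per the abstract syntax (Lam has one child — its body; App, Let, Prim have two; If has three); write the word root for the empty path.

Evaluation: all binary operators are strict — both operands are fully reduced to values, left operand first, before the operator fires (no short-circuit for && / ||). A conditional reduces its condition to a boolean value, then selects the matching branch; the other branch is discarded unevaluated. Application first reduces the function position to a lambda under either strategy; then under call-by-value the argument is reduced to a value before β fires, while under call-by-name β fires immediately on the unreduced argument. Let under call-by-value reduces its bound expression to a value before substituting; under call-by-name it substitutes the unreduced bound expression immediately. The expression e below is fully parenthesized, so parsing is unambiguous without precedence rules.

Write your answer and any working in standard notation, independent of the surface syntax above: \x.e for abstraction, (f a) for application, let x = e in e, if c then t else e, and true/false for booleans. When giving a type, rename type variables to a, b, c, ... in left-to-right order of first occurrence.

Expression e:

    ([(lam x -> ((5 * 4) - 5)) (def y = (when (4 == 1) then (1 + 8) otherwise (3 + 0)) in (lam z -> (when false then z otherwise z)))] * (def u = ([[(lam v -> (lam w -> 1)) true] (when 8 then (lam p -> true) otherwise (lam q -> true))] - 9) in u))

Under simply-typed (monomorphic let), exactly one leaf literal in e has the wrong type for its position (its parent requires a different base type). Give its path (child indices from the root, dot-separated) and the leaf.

Answer: 1.0.0.1.0 : 8

Working:
  unify Int ~ Int
  unify Int ~ Int
  unify Int ~ Int
  unify Int ~ Int
\x._ : a -> Int
  unify Int ~ Int
  unify Int ~ Int
  unify Bool ~ Bool
  unify Int ~ Int
  unify Int ~ Int
  unify Int ~ Int
  unify Int ~ Int
  unify Int ~ Int
let y : Int
  unify Bool ~ Bool
z : b
z : b
  unify b ~ b
\z._ : b -> b
  unify a -> Int ~ (b -> b) -> c
  unify a ~ b -> b
  unify Int ~ c
_ _ : Int
  unify Int ~ Int
\w._ : e -> Int
\v._ : d -> e -> Int
  unify d -> e -> Int ~ Bool -> f
  unify d ~ Bool
  unify e -> Int ~ f
_ _ : e -> Int
  unify Int ~ Bool
  FAIL: mismatch Int ~ Bool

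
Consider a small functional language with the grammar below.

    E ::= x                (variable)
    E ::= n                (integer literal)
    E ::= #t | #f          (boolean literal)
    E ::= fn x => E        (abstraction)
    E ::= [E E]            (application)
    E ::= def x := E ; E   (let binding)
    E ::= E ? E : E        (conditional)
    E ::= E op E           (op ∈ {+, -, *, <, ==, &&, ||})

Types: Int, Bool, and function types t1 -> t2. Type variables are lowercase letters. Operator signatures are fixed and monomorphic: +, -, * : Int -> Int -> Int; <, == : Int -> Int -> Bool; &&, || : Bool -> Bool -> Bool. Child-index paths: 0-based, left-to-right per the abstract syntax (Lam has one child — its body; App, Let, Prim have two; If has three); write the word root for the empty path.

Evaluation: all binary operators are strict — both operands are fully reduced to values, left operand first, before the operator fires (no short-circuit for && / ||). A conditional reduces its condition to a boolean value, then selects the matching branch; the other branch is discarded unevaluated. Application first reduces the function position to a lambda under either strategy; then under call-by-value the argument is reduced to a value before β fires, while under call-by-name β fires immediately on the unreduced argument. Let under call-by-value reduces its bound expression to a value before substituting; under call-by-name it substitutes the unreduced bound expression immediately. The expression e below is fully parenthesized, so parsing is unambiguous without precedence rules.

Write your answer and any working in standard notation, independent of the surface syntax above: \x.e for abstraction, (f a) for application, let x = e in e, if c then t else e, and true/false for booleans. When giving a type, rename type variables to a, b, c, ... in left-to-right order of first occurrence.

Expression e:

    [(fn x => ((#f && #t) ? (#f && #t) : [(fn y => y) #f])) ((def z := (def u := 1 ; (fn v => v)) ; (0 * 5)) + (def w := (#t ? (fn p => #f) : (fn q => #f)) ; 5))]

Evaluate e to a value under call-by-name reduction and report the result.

Trace:
step 0: ((\x.(if (false && true) then (false && true) else ((\y.y) false))) ((let z = (let u = 1 in (\v.v)) in (0 * 5)) + (let w = (if true then (\p.false) else (\q.false)) in 5)))
step 1: [beta@root] (if (false && true) then (false && true) else ((\y.y) false))
step 2: [delta@0] (if false then (false && true) else ((\y.y) false))
step 3: [if@root] ((\y.y) false)
step 4: [beta@root] false

Answer: false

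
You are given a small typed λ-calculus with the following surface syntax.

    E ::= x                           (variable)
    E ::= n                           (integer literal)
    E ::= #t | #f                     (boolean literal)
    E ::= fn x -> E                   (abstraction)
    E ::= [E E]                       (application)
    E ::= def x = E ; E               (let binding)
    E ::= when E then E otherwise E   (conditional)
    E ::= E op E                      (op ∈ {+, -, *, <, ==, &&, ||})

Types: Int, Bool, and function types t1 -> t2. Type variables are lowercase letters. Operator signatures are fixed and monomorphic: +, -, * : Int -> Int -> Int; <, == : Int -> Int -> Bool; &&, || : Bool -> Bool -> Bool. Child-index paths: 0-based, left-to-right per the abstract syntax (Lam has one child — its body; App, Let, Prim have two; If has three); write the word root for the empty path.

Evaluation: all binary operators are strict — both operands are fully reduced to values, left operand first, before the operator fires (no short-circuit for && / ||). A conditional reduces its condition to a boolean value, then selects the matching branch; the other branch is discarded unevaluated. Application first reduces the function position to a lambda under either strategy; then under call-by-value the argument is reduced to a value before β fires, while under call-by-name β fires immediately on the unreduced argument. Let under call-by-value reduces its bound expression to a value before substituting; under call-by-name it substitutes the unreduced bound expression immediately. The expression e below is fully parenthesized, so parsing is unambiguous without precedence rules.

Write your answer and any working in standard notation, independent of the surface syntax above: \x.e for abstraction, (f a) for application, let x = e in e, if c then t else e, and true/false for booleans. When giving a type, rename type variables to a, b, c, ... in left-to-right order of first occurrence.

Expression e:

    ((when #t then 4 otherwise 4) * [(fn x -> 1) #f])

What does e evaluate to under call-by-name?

Answer: 4

Trace:
step 0: ((if true then 4 else 4) * ((\x.1) false))
step 1: [if@0] (4 * ((\x.1) false))
step 2: [beta@1] (4 * 1)
step 3: [delta@root] 4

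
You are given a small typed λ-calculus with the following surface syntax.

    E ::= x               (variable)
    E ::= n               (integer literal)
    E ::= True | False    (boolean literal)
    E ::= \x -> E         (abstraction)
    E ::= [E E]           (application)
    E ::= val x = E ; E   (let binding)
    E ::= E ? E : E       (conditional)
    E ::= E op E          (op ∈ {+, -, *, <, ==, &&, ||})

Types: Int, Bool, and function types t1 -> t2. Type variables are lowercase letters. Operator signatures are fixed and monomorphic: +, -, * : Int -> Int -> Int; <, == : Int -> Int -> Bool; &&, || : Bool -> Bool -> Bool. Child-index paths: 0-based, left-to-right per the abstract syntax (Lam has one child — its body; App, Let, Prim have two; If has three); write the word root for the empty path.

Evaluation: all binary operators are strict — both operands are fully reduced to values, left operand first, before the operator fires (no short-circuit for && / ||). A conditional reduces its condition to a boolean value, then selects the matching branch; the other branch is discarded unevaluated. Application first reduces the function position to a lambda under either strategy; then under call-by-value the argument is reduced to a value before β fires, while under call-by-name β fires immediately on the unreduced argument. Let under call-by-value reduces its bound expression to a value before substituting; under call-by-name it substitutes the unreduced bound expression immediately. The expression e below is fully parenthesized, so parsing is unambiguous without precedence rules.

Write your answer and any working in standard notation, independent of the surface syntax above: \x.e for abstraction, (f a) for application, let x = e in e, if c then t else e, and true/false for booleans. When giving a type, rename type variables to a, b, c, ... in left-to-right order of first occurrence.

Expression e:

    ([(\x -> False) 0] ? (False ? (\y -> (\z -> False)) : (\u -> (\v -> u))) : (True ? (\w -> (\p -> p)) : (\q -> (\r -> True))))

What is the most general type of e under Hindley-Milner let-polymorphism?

Answer: Bool -> Bool -> Bool

Working:
\x._ : a -> Bool
  unify a -> Bool ~ Int -> b
  unify a ~ Int
  unify Bool ~ b
_ _ : Bool
  unify Bool ~ Bool
  unify Bool ~ Bool
\z._ : d -> Bool
\y._ : c -> d -> Bool
u : e
\v._ : f -> e
\u._ : e -> f -> e
  unify c -> d -> Bool ~ e -> f -> e
  unify c ~ e
  unify d -> Bool ~ f -> e
  unify d ~ f
  unify Bool ~ e
  unify Bool ~ Bool
p : h
\p._ : h -> h
\w._ : g -> h -> h
\r._ : j -> Bool
\q._ : i -> j -> Bool
  unify g -> h -> h ~ i -> j -> Bool
  unify g ~ i
  unify h -> h ~ j -> Bool
  unify h ~ j
  unify j ~ Bool
  unify Bool -> f -> Bool ~ i -> Bool -> Bool
  unify Bool ~ i
  unify f -> Bool ~ Bool -> Bool
  unify f ~ Bool
  unify Bool ~ Bool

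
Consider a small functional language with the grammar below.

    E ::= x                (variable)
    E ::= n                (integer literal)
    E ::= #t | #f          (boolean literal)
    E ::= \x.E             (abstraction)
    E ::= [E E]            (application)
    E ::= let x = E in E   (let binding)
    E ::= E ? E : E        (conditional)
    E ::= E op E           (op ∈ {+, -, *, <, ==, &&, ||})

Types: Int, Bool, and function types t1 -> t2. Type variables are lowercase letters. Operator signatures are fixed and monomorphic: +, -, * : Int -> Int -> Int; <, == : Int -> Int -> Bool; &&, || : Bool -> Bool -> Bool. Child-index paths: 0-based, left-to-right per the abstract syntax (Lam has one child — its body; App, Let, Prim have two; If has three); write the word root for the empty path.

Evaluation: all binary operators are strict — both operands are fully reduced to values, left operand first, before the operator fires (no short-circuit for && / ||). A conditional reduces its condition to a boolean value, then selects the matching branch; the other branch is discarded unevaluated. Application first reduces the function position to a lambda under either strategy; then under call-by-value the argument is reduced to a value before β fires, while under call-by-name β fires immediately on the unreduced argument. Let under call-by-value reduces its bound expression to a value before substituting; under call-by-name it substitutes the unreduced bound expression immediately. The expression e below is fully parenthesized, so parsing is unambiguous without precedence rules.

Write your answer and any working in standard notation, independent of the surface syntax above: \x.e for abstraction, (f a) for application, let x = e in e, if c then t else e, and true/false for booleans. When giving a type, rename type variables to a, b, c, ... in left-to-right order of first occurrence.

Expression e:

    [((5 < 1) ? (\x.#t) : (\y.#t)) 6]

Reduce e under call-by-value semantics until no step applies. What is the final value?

Answer: true

Derivation:
step 0: ((if (5 < 1) then (\x.true) else (\y.true)) 6)
step 1: [delta@0.0] ((if false then (\x.true) else (\y.true)) 6)
step 2: [if@0] ((\y.true) 6)
step 3: [beta@root] true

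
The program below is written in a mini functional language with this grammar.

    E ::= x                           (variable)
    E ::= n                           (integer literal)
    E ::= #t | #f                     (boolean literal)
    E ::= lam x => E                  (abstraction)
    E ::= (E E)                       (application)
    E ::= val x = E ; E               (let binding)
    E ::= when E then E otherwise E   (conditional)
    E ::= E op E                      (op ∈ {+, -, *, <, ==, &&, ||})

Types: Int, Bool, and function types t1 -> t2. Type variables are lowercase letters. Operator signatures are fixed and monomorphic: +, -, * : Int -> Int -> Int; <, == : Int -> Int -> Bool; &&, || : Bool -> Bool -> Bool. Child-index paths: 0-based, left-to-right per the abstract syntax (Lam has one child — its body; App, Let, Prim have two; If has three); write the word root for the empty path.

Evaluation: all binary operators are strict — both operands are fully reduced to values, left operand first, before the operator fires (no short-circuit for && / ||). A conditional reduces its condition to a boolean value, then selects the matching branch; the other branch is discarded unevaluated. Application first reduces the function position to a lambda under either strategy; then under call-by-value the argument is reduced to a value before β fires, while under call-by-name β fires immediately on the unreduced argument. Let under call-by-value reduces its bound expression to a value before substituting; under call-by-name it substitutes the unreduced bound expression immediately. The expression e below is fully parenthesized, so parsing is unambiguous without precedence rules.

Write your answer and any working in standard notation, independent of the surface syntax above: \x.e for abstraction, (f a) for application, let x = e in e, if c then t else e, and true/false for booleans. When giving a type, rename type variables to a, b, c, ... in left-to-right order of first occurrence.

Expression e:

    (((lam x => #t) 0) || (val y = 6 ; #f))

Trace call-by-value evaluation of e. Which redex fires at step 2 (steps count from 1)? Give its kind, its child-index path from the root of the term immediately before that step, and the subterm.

Answer: let at 1 : (let y = 6 in false)

Derivation:
step 0: (((\x.true) 0) || (let y = 6 in false))
step 1: [beta@0] (true || (let y = 6 in false))
step 2: [let@1] (true || false)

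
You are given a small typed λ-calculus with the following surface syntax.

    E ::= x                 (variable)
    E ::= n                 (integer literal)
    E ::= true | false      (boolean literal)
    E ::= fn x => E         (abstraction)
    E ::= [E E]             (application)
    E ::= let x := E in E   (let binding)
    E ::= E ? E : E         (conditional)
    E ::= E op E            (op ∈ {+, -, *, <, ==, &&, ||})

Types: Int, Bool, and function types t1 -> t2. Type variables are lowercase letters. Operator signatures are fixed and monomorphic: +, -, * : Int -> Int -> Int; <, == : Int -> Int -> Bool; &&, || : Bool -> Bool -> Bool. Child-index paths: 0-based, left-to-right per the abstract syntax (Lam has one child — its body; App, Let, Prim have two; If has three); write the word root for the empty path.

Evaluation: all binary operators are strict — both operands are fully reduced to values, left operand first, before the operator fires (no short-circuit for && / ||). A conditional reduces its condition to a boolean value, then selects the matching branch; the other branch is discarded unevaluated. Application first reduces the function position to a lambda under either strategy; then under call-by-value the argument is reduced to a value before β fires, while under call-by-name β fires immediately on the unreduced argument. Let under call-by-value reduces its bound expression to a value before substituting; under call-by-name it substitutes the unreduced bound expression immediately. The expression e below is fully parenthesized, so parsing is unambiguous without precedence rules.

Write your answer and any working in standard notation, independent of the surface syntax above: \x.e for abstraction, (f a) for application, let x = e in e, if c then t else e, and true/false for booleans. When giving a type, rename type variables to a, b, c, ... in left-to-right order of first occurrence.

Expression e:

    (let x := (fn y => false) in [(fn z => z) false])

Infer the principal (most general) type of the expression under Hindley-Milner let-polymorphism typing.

Working:
\y._ : a -> Bool
let x : forall. a -> Bool
z : b
\z._ : b -> b
  unify b -> b ~ Bool -> c
  unify b ~ Bool
  unify Bool ~ c
_ _ : Bool

Answer: Bool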